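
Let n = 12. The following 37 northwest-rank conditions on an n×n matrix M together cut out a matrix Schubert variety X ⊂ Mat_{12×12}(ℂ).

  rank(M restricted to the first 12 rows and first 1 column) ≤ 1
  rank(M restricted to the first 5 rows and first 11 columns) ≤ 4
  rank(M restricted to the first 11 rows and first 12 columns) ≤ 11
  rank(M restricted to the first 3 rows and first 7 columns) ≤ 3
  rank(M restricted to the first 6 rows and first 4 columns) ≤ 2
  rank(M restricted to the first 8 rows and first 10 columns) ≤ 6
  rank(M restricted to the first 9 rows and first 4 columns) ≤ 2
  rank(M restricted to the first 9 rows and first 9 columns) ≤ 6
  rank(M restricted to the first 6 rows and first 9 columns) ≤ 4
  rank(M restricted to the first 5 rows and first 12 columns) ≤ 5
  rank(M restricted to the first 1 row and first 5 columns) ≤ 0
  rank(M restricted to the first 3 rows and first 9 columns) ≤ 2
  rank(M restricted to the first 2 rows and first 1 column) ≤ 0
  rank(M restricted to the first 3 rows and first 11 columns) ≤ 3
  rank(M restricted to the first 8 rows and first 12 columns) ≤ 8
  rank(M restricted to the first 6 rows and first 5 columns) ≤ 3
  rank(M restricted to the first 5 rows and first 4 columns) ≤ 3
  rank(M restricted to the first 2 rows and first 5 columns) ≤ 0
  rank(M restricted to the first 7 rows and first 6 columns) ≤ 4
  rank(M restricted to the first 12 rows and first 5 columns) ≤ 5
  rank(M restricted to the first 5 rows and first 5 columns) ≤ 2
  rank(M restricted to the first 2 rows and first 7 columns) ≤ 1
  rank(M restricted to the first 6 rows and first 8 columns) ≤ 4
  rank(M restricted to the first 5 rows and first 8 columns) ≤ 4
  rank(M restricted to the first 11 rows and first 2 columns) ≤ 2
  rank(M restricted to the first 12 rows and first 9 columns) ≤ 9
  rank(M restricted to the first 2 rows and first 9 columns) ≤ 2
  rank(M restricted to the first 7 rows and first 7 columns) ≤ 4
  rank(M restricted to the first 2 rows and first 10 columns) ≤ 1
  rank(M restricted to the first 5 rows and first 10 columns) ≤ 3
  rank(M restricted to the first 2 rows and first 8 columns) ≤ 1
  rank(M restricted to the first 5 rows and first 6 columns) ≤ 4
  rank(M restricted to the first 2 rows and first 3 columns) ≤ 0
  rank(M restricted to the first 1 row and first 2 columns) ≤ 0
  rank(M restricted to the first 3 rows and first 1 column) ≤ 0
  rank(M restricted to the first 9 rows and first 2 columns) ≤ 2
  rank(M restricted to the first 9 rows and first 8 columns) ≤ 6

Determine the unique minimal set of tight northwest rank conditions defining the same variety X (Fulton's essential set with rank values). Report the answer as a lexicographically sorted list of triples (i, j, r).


Computing R[i][j] = min implied NW-rank bound (n=12, 37 conditions):

  R[1]: 0 | 0 | 0 | 0 | 0 | 1 | 1 | 1 | 1 | 1 | 1 | 1
  R[2]: 0 | 0 | 0 | 0 | 0 | 1 | 1 | 1 | 1 | 1 | 2 | 2
  R[3]: 0 | 1 | 1 | 1 | 1 | 2 | 2 | 2 | 2 | 2 | 3 | 3
  R[4]: 1 | 2 | 2 | 2 | 2 | 3 | 3 | 3 | 3 | 3 | 4 | 4
  R[5]: 1 | 2 | 2 | 2 | 2 | 3 | 3 | 3 | 3 | 3 | 4 | 5
  R[6]: 1 | 2 | 2 | 2 | 3 | 4 | 4 | 4 | 4 | 4 | 5 | 6
  R[7]: 1 | 2 | 2 | 2 | 3 | 4 | 4 | 5 | 5 | 5 | 6 | 7
  R[8]: 1 | 2 | 2 | 2 | 3 | 4 | 5 | 6 | 6 | 6 | 7 | 8
  R[9]: 1 | 2 | 2 | 2 | 3 | 4 | 5 | 6 | 6 | 7 | 8 | 9
  R[10]: 1 | 2 | 3 | 3 | 4 | 5 | 6 | 7 | 7 | 8 | 9 | 10
  R[11]: 1 | 2 | 3 | 4 | 5 | 6 | 7 | 8 | 8 | 9 | 10 | 11
  R[12]: 1 | 2 | 3 | 4 | 5 | 6 | 7 | 8 | 9 | 10 | 11 | 12

second differences of R give the permutation w = (6, 11, 2, 1, 12, 5, 8, 7, 10, 3, 4, 9).

|D(w)|=32, |Ess(w)|=8:

[(2, 5, 0), (2, 10, 1), (3, 1, 0), (5, 5, 2), (5, 10, 3), (7, 7, 4), (9, 4, 2), (9, 9, 6)]


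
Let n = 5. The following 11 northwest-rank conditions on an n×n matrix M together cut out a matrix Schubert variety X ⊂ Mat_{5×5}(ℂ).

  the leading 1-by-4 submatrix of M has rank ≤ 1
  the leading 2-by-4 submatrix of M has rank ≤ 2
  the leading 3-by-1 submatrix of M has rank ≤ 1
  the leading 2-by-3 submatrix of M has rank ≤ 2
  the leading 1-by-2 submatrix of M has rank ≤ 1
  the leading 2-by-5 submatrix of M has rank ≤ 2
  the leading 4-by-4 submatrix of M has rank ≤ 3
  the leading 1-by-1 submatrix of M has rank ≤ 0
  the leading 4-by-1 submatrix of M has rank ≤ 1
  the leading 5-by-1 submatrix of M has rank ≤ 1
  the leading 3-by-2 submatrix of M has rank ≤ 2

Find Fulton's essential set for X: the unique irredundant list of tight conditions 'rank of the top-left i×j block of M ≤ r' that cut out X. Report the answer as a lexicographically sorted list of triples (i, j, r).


Reconstructing r_w from the 11 given conditions:

  row 1: 0 | 1 | 1 | 1 | 1
  row 2: 1 | 2 | 2 | 2 | 2
  row 3: 1 | 2 | 3 | 3 | 3
  row 4: 1 | 2 | 3 | 3 | 4
  row 5: 1 | 2 | 3 | 4 | 5

the unique w with this rank table is (2, 1, 3, 5, 4).

Fulton essential set (2 of the 2 Rothe cells):

[(1, 1, 0), (4, 4, 3)]


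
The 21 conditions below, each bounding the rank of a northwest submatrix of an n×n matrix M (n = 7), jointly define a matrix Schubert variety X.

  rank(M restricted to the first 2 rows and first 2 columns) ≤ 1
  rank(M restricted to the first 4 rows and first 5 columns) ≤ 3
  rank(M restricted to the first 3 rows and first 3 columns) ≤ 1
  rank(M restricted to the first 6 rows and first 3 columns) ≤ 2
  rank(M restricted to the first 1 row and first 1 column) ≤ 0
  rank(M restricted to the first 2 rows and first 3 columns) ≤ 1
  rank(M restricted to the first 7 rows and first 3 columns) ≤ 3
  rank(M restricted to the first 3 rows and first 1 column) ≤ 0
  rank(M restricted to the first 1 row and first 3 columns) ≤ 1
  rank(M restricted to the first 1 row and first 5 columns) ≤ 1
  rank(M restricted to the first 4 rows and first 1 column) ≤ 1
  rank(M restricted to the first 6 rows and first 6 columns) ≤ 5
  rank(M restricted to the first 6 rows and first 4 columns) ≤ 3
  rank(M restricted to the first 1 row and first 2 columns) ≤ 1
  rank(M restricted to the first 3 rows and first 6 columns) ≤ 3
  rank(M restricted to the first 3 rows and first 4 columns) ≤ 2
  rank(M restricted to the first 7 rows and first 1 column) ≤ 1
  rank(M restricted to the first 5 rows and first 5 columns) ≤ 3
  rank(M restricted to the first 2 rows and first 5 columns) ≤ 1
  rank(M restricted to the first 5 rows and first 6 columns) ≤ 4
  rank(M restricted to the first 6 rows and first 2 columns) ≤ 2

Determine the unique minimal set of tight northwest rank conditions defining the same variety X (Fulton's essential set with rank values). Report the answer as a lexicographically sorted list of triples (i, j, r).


Recovering R(i,j) via the rank-extension bound from the 21 conditions:

  0  1  1  1  1  1  1
  0  1  1  1  1  2  2
  0  1  1  2  2  3  3
  1  2  2  3  3  4  4
  1  2  2  3  3  4  5
  1  2  2  3  4  5  6
  1  2  3  4  5  6  7

the unique w with this rank table is (2, 6, 4, 1, 7, 5, 3).

|D(w)|=10, |Ess(w)|=5:

[(2, 5, 1), (3, 1, 0), (3, 3, 1), (5, 5, 3), (6, 3, 2)]


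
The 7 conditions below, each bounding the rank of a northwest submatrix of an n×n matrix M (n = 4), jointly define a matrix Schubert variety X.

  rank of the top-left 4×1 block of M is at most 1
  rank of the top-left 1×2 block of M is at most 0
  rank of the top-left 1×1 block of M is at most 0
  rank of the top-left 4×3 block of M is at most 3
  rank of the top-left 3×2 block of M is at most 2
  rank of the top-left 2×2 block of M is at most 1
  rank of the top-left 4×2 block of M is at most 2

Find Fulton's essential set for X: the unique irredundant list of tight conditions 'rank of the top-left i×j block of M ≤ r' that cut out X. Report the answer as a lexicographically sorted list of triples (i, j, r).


Computing R[i][j] = min implied NW-rank bound (n=4, 7 conditions):

  i=1: 0 | 0 | 1 | 1
  i=2: 1 | 1 | 2 | 2
  i=3: 1 | 2 | 3 | 3
  i=4: 1 | 2 | 3 | 4

hence w(1..4) = (3, 1, 2, 4).

D(w) has 2 cells with 1 SE-corner; essential set:

[(1, 2, 0)]


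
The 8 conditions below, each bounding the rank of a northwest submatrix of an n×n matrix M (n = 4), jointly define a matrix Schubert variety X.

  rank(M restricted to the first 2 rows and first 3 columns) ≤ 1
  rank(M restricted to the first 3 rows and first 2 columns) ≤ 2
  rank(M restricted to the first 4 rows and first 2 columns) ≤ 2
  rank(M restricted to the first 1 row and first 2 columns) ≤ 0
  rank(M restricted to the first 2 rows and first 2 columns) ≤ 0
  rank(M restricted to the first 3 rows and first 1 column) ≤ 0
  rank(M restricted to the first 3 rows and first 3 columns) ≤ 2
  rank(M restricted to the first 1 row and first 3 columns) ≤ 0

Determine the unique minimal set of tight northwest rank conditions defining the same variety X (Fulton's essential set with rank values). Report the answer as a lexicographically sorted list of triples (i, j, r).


Computing R[i][j] = min implied NW-rank bound (n=4, 8 conditions):

  i=1: 0  0  0  1
  i=2: 0  0  1  2
  i=3: 0  1  2  3
  i=4: 1  2  3  4

reading off 1-entries of Δ²R: w = (4, 3, 2, 1).

ℓ(w)=6; the 3 essential cells (i,j,r):

[(1, 3, 0), (2, 2, 0), (3, 1, 0)]


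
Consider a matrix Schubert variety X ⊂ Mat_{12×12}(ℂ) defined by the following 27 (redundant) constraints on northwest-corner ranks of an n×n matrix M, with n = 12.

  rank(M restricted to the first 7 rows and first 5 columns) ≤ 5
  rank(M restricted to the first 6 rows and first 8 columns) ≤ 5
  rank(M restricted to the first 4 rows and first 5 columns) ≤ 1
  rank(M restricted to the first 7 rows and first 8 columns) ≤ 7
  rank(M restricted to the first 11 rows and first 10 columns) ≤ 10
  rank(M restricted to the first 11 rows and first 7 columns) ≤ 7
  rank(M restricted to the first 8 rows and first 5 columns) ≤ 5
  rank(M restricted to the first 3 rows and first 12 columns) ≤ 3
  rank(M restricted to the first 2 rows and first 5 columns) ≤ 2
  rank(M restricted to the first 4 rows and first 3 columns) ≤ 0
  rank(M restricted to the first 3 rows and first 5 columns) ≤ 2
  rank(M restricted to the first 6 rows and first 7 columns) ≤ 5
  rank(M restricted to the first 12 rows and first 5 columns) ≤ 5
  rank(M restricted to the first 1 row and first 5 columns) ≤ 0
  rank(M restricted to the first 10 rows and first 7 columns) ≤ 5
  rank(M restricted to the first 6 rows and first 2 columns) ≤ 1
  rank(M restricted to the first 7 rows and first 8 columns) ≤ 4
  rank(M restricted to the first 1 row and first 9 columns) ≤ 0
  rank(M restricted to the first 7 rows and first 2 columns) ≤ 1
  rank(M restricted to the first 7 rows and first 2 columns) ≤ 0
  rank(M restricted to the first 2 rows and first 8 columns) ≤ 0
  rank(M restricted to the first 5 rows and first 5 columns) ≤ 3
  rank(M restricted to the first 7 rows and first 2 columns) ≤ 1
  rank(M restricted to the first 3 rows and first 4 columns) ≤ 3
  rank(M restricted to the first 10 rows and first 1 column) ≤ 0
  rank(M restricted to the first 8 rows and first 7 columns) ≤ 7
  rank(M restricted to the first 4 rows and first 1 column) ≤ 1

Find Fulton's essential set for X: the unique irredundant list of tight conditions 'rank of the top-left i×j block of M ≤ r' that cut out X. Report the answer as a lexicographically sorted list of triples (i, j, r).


Reconstructing r_w from the 27 given conditions:

  R[1]: 0 0 0 0 0 0 0 0 0 1 1 1
  R[2]: 0 0 0 0 0 0 0 0 1 2 2 2
  R[3]: 0 0 0 1 1 1 1 1 2 3 3 3
  R[4]: 0 0 0 1 1 2 2 2 3 4 4 4
  R[5]: 0 0 1 2 2 3 3 3 4 5 5 5
  R[6]: 0 0 1 2 3 4 4 4 5 6 6 6
  R[7]: 0 0 1 2 3 4 4 4 5 6 7 7
  R[8]: 0 1 2 3 4 5 5 5 6 7 8 8
  R[9]: 0 1 2 3 4 5 5 6 7 8 9 9
  R[10]: 0 1 2 3 4 5 5 6 7 8 9 10
  R[11]: 1 2 3 4 5 6 6 7 8 9 10 11
  R[12]: 1 2 3 4 5 6 7 8 9 10 11 12

reading off 1-entries of Δ²R: w = (10, 9, 4, 6, 3, 5, 11, 2, 8, 12, 1, 7).

D(w) has 37 cells with 8 SE-corners; essential set:

[(1, 9, 0), (2, 8, 0), (4, 3, 0), (4, 5, 1), (7, 2, 0), (7, 8, 4), (10, 1, 0), (10, 7, 5)]


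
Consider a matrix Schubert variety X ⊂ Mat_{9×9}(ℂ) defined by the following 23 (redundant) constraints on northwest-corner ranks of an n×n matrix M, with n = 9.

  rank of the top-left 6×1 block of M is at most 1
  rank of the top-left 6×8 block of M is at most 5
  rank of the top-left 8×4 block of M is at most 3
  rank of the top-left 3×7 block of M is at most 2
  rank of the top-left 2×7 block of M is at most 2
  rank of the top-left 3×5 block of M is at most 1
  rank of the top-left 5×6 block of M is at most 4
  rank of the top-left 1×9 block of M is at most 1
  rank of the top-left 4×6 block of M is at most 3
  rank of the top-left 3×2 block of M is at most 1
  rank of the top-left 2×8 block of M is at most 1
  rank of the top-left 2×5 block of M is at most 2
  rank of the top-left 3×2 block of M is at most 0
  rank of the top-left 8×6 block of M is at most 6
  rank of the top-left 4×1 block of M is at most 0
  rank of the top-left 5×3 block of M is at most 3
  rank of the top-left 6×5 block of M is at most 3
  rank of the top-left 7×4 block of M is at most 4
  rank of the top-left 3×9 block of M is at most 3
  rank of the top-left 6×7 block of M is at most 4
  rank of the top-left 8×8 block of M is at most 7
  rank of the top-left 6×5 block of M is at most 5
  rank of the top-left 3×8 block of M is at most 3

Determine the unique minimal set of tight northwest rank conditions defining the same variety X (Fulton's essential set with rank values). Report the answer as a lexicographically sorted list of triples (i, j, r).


Propagating the 23 rank bounds to every northwest block:

  row 1: 0, 0, 1, 1, 1, 1, 1, 1, 1
  row 2: 0, 0, 1, 1, 1, 1, 1, 1, 2
  row 3: 0, 0, 1, 1, 1, 2, 2, 2, 3
  row 4: 0, 1, 2, 2, 2, 3, 3, 3, 4
  row 5: 1, 2, 3, 3, 3, 4, 4, 4, 5
  row 6: 1, 2, 3, 3, 3, 4, 4, 5, 6
  row 7: 1, 2, 3, 3, 4, 5, 5, 6, 7
  row 8: 1, 2, 3, 3, 4, 5, 6, 7, 8
  row 9: 1, 2, 3, 4, 5, 6, 7, 8, 9

giving w = (3, 9, 6, 2, 1, 8, 5, 7, 4) via Δ²R.

ℓ(w)=19; the 7 essential cells (i,j,r):

[(2, 8, 1), (3, 2, 0), (3, 5, 1), (4, 1, 0), (6, 5, 3), (6, 7, 4), (8, 4, 3)]


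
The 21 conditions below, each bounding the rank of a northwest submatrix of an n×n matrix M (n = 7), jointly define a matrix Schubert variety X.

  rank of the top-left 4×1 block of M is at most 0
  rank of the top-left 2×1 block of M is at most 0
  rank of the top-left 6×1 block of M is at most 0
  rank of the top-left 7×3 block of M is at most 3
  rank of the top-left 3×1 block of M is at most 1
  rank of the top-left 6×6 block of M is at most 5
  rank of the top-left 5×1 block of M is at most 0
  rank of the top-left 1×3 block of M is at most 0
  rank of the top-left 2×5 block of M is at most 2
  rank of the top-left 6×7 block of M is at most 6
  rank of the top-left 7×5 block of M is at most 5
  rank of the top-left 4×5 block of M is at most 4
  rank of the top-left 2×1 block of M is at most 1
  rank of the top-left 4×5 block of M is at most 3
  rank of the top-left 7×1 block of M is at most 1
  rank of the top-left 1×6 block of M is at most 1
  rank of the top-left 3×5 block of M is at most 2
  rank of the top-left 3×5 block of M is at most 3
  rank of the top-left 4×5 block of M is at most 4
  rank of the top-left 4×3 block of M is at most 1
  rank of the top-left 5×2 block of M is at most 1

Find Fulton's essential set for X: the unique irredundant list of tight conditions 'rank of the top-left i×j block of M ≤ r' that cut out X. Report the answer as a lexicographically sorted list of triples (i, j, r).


Recovering R(i,j) via the rank-extension bound from the 21 conditions:

  R[1]: 0, 0, 0, 1, 1, 1, 1
  R[2]: 0, 1, 1, 2, 2, 2, 2
  R[3]: 0, 1, 1, 2, 2, 3, 3
  R[4]: 0, 1, 1, 2, 3, 4, 4
  R[5]: 0, 1, 2, 3, 4, 5, 5
  R[6]: 0, 1, 2, 3, 4, 5, 6
  R[7]: 1, 2, 3, 4, 5, 6, 7

second differences of R give the permutation w = (4, 2, 6, 5, 3, 7, 1).

4 SE-corners of the 11-cell Rothe diagram give Ess(w):

[(1, 3, 0), (3, 5, 2), (4, 3, 1), (6, 1, 0)]


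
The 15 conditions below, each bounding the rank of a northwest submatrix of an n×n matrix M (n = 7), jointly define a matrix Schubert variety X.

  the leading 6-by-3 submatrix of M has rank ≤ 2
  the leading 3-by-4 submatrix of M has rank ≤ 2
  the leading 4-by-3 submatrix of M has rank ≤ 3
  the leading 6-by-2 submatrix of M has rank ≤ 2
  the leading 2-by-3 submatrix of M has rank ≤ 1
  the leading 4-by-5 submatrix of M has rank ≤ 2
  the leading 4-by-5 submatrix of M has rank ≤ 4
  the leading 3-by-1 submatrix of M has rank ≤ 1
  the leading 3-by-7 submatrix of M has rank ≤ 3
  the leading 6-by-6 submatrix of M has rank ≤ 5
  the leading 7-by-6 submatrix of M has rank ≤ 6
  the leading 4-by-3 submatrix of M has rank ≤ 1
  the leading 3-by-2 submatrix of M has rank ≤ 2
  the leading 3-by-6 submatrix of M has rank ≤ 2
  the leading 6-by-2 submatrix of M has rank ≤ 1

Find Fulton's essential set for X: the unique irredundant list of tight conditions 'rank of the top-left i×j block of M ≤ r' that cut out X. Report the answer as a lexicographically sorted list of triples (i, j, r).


The tightest implied rank at each (i,j), from the 15 conditions:

  1 1 1 1 1 1 1
  1 1 1 2 2 2 2
  1 1 1 2 2 2 3
  1 1 1 2 2 3 4
  1 1 2 3 3 4 5
  1 1 2 3 4 5 6
  1 2 3 4 5 6 7

reading off 1-entries of Δ²R: w = (1, 4, 7, 6, 3, 5, 2).

Fulton essential set (4 of the 11 Rothe cells):

[(3, 6, 2), (4, 3, 1), (4, 5, 2), (6, 2, 1)]


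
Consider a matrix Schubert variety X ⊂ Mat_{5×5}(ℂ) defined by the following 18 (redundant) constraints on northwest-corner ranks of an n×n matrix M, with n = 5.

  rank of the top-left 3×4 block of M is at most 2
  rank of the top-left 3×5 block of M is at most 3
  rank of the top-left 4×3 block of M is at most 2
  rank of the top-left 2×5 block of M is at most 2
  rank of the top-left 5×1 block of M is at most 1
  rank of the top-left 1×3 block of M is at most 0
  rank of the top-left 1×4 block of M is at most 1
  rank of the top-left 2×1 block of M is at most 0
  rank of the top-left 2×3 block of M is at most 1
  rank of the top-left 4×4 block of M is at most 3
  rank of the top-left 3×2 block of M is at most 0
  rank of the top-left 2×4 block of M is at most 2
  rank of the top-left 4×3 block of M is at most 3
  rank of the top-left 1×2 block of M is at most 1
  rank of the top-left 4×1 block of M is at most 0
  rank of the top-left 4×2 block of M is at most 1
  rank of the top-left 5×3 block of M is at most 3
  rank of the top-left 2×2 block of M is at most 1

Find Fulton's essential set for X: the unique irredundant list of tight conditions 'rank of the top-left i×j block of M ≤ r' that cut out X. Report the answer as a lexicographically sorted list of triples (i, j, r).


Propagating the 18 rank bounds to every northwest block:

  R[1]: 0  0  0  1  1
  R[2]: 0  0  1  2  2
  R[3]: 0  0  1  2  3
  R[4]: 0  1  2  3  4
  R[5]: 1  2  3  4  5

hence w(1..5) = (4, 3, 5, 2, 1).

Fulton essential set (3 of the 8 Rothe cells):

[(1, 3, 0), (3, 2, 0), (4, 1, 0)]


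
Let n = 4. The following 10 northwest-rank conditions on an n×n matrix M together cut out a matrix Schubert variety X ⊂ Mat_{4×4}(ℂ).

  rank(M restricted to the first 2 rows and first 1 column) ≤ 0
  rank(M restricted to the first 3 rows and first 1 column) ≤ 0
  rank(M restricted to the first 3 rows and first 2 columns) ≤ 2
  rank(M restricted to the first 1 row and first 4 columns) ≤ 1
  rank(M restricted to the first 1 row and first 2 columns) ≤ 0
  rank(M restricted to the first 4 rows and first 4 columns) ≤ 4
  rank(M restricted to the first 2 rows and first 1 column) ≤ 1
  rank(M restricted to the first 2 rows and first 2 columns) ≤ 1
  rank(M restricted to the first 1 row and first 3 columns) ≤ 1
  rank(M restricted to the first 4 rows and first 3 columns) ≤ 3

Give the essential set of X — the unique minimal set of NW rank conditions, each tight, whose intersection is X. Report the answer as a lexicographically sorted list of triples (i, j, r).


Recovering R(i,j) via the rank-extension bound from the 10 conditions:

  R[1]: 0, 0, 1, 1
  R[2]: 0, 1, 2, 2
  R[3]: 0, 1, 2, 3
  R[4]: 1, 2, 3, 4

so w = (3, 2, 4, 1).

2 SE-corners of the 4-cell Rothe diagram give Ess(w):

[(1, 2, 0), (3, 1, 0)]


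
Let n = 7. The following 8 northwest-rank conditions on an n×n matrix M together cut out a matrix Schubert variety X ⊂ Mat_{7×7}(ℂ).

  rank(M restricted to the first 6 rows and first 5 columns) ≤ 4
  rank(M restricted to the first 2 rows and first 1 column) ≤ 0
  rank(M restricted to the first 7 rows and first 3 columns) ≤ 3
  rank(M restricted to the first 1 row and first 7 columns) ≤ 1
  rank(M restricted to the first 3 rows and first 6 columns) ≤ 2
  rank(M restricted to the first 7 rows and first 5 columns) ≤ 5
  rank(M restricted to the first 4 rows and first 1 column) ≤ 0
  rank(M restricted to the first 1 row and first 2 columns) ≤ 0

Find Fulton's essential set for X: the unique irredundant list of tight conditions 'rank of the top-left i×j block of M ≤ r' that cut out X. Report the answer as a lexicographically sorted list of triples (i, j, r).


Reconstructing r_w from the 8 given conditions:

  i=1: 0  0  1  1  1  1  1
  i=2: 0  1  2  2  2  2  2
  i=3: 0  1  2  2  2  2  3
  i=4: 0  1  2  3  3  3  4
  i=5: 1  2  3  4  4  4  5
  i=6: 1  2  3  4  4  5  6
  i=7: 1  2  3  4  5  6  7

so w = (3, 2, 7, 4, 1, 6, 5).

Fulton essential set (4 of the 9 Rothe cells):

[(1, 2, 0), (3, 6, 2), (4, 1, 0), (6, 5, 4)]


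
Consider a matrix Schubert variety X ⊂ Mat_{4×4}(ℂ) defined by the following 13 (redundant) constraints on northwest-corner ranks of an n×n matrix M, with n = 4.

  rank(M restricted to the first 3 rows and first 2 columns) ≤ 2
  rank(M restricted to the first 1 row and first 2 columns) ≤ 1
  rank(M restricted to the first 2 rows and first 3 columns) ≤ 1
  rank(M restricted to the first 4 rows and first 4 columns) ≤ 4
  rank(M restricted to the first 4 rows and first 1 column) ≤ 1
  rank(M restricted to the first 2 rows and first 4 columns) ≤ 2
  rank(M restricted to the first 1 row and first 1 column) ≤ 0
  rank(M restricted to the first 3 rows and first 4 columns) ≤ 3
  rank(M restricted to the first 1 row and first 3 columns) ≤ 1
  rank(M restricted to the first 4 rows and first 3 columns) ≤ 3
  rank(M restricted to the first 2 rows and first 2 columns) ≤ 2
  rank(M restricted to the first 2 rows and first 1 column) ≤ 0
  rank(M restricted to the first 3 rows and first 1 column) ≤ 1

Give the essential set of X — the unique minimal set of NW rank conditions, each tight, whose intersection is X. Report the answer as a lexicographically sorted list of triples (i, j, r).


The tightest implied rank at each (i,j), from the 13 conditions:

  0, 1, 1, 1
  0, 1, 1, 2
  1, 2, 2, 3
  1, 2, 3, 4

so w = (2, 4, 1, 3).

Fulton essential set (2 of the 3 Rothe cells):

[(2, 1, 0), (2, 3, 1)]


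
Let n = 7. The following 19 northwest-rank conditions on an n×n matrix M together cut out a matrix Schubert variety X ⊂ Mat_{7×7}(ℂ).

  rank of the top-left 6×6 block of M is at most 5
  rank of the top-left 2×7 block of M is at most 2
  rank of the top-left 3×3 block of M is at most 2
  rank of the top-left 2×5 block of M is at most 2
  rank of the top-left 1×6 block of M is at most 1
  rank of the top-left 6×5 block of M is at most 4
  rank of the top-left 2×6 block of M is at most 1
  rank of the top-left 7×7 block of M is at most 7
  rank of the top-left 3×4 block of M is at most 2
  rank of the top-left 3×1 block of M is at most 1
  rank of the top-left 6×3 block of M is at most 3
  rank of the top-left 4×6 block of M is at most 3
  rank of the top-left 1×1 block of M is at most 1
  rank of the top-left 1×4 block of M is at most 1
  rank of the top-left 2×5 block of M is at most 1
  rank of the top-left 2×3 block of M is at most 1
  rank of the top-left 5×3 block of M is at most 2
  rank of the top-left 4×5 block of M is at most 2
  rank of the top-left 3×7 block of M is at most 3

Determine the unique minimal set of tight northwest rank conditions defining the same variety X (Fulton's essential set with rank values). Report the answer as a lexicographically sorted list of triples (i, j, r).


Propagating the 19 rank bounds to every northwest block:

  row 1: 1 1 1 1 1 1 1
  row 2: 1 1 1 1 1 1 2
  row 3: 1 2 2 2 2 2 3
  row 4: 1 2 2 2 2 3 4
  row 5: 1 2 2 3 3 4 5
  row 6: 1 2 3 4 4 5 6
  row 7: 1 2 3 4 5 6 7

second differences of R give the permutation w = (1, 7, 2, 6, 4, 3, 5).

Fulton essential set (3 of the 9 Rothe cells):

[(2, 6, 1), (4, 5, 2), (5, 3, 2)]


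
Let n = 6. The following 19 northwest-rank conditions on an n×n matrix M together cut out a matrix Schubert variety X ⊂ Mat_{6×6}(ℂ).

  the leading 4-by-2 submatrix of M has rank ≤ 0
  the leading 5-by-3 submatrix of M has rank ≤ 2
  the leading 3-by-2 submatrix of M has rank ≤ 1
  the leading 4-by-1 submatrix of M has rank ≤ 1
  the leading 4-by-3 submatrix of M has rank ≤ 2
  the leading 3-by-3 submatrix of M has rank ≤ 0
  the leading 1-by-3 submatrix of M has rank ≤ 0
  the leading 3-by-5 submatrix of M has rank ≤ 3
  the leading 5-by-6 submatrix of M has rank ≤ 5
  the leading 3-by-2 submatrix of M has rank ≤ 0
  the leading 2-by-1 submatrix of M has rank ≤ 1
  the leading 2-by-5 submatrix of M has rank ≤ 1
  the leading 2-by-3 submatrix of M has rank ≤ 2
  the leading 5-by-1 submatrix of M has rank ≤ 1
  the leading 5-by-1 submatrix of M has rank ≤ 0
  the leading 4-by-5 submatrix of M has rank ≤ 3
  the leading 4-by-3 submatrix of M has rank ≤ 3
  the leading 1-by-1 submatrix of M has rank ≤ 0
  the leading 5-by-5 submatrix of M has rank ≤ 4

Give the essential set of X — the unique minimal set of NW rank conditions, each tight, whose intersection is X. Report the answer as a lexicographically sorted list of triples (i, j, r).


Rank table r_w(6×6) implied by the 19 constraints:

  R[1]: 0  0  0  1  1  1
  R[2]: 0  0  0  1  1  2
  R[3]: 0  0  0  1  2  3
  R[4]: 0  0  1  2  3  4
  R[5]: 0  1  2  3  4  5
  R[6]: 1  2  3  4  5  6

reading off 1-entries of Δ²R: w = (4, 6, 5, 3, 2, 1).

4 SE-corners of the 13-cell Rothe diagram give Ess(w):

[(2, 5, 1), (3, 3, 0), (4, 2, 0), (5, 1, 0)]


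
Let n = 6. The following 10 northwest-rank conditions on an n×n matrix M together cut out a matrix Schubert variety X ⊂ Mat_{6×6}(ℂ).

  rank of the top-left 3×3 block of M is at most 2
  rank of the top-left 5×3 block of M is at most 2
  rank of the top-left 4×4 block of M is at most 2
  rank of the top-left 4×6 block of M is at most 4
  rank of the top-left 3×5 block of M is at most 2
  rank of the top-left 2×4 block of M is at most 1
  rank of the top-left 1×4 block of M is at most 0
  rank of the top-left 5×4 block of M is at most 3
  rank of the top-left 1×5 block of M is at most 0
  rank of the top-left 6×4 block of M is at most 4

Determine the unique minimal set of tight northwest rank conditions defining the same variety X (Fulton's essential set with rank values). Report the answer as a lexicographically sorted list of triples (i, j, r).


Reconstructing r_w from the 10 given conditions:

  row 1: 0 | 0 | 0 | 0 | 0 | 1
  row 2: 1 | 1 | 1 | 1 | 1 | 2
  row 3: 1 | 2 | 2 | 2 | 2 | 3
  row 4: 1 | 2 | 2 | 2 | 3 | 4
  row 5: 1 | 2 | 2 | 3 | 4 | 5
  row 6: 1 | 2 | 3 | 4 | 5 | 6

hence w(1..6) = (6, 1, 2, 5, 4, 3).

D(w) has 8 cells with 3 SE-corners; essential set:

[(1, 5, 0), (4, 4, 2), (5, 3, 2)]


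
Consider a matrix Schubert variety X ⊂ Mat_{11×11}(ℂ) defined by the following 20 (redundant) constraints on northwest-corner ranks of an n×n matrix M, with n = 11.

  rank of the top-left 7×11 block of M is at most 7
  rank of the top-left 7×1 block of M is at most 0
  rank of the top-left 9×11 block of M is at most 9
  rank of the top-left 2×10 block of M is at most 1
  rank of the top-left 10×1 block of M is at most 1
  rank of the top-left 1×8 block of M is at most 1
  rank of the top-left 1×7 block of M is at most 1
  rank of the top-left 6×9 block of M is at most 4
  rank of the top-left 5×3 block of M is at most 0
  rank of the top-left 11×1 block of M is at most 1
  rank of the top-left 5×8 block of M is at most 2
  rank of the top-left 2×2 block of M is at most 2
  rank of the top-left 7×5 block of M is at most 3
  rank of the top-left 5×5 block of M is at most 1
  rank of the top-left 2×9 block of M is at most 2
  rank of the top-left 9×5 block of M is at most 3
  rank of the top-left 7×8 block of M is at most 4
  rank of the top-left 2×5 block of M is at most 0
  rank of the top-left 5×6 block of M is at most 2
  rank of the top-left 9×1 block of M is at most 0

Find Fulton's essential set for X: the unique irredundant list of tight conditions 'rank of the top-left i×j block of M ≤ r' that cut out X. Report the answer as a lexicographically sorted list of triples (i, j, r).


Propagating the 20 rank bounds to every northwest block:

  i=1: 0 0 0 0 0 1 1 1 1 1 1
  i=2: 0 0 0 0 0 1 1 1 1 1 2
  i=3: 0 0 0 1 1 2 2 2 2 2 3
  i=4: 0 0 0 1 1 2 2 2 3 3 4
  i=5: 0 0 0 1 1 2 2 2 3 4 5
  i=6: 0 1 1 2 2 3 3 3 4 5 6
  i=7: 0 1 2 3 3 4 4 4 5 6 7
  i=8: 0 1 2 3 3 4 5 5 6 7 8
  i=9: 0 1 2 3 3 4 5 6 7 8 9
  i=10: 1 2 3 4 4 5 6 7 8 9 10
  i=11: 1 2 3 4 5 6 7 8 9 10 11

so w = (6, 11, 4, 9, 10, 2, 3, 7, 8, 1, 5).

D(w) has 35 cells with 7 SE-corners; essential set:

[(2, 5, 0), (2, 10, 1), (5, 3, 0), (5, 5, 1), (5, 8, 2), (9, 1, 0), (9, 5, 3)]


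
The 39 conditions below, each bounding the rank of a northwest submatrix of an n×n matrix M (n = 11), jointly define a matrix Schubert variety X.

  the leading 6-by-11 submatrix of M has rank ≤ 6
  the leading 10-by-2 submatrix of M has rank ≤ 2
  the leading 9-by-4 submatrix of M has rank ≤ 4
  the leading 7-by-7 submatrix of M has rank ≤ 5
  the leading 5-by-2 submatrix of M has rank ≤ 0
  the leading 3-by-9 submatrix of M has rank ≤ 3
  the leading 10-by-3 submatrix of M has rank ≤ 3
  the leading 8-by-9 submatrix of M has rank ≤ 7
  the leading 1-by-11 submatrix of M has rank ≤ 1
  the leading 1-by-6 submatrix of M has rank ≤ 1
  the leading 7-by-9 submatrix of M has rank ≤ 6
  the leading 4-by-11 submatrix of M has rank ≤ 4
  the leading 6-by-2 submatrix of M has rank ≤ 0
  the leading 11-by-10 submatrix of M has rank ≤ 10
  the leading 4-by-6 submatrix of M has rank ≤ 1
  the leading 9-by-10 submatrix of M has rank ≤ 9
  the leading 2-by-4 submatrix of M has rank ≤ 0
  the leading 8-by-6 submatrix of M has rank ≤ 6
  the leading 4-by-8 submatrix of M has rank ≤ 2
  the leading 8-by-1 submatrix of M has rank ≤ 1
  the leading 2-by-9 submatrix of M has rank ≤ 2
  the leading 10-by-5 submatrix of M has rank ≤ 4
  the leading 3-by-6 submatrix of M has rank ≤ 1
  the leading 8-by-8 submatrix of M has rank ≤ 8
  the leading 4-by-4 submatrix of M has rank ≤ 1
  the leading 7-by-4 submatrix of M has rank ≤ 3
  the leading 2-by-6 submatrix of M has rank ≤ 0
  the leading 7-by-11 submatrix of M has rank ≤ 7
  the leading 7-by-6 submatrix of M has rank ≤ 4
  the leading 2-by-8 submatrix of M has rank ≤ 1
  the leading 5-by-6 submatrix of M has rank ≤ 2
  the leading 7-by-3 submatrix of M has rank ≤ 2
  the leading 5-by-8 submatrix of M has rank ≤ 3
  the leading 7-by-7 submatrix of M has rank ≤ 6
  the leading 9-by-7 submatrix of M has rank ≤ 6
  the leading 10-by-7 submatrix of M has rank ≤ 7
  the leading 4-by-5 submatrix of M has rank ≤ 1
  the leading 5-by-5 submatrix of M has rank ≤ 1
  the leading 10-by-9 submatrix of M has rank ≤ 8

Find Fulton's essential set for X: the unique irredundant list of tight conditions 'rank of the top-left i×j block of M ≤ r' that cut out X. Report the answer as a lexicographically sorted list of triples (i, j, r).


Reconstructing r_w from the 39 given conditions:

  row 1: 0 | 0 | 0 | 0 | 0 | 0 | 1 | 1 | 1 | 1 | 1
  row 2: 0 | 0 | 0 | 0 | 0 | 0 | 1 | 1 | 2 | 2 | 2
  row 3: 0 | 0 | 1 | 1 | 1 | 1 | 2 | 2 | 3 | 3 | 3
  row 4: 0 | 0 | 1 | 1 | 1 | 1 | 2 | 2 | 3 | 4 | 4
  row 5: 0 | 0 | 1 | 1 | 1 | 2 | 3 | 3 | 4 | 5 | 5
  row 6: 0 | 0 | 1 | 2 | 2 | 3 | 4 | 4 | 5 | 6 | 6
  row 7: 1 | 1 | 2 | 3 | 3 | 4 | 5 | 5 | 6 | 7 | 7
  row 8: 1 | 2 | 3 | 4 | 4 | 5 | 6 | 6 | 7 | 8 | 8
  row 9: 1 | 2 | 3 | 4 | 4 | 5 | 6 | 7 | 8 | 9 | 9
  row 10: 1 | 2 | 3 | 4 | 4 | 5 | 6 | 7 | 8 | 9 | 10
  row 11: 1 | 2 | 3 | 4 | 5 | 6 | 7 | 8 | 9 | 10 | 11

second differences of R give the permutation w = (7, 9, 3, 10, 6, 4, 1, 2, 8, 11, 5).

D(w) has 29 cells with 7 SE-corners; essential set:

[(2, 6, 0), (2, 8, 1), (4, 6, 1), (4, 8, 2), (5, 5, 1), (6, 2, 0), (10, 5, 4)]


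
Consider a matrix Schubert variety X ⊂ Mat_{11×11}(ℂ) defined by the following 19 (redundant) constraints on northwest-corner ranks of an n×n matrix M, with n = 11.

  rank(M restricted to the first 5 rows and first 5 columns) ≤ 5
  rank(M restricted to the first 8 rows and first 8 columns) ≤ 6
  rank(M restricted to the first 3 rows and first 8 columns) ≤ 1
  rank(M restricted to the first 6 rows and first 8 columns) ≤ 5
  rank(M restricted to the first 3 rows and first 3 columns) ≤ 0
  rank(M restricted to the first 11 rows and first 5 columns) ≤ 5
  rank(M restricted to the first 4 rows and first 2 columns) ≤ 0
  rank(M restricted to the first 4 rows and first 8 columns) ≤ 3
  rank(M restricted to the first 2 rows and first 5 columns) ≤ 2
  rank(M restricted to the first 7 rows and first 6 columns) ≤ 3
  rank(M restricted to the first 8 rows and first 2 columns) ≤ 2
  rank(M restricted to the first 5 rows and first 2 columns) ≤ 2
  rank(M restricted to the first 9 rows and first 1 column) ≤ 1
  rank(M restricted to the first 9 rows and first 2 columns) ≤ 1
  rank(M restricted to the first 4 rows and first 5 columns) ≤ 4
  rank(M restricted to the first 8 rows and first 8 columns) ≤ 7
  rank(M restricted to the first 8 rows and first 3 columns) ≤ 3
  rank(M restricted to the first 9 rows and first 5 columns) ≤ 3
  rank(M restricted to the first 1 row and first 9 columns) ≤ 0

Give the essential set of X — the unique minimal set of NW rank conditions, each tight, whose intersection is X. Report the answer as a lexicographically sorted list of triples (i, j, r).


The tightest implied rank at each (i,j), from the 19 conditions:

  row 1: 0 0 0 0 0 0 0 0 0 1 1
  row 2: 0 0 0 1 1 1 1 1 1 2 2
  row 3: 0 0 0 1 1 1 1 1 2 3 3
  row 4: 0 0 1 2 2 2 2 2 3 4 4
  row 5: 1 1 2 3 3 3 3 3 4 5 5
  row 6: 1 1 2 3 3 3 4 4 5 6 6
  row 7: 1 1 2 3 3 3 4 5 6 7 7
  row 8: 1 1 2 3 3 4 5 6 7 8 8
  row 9: 1 1 2 3 3 4 5 6 7 8 9
  row 10: 1 2 3 4 4 5 6 7 8 9 10
  row 11: 1 2 3 4 5 6 7 8 9 10 11

giving w = (10, 4, 9, 3, 1, 7, 8, 6, 11, 2, 5) via Δ²R.

Rothe diagram D(w) (31 cells), 7 SE-corners (essential conditions):

[(1, 9, 0), (3, 3, 0), (3, 8, 1), (4, 2, 0), (7, 6, 3), (9, 2, 1), (9, 5, 3)]


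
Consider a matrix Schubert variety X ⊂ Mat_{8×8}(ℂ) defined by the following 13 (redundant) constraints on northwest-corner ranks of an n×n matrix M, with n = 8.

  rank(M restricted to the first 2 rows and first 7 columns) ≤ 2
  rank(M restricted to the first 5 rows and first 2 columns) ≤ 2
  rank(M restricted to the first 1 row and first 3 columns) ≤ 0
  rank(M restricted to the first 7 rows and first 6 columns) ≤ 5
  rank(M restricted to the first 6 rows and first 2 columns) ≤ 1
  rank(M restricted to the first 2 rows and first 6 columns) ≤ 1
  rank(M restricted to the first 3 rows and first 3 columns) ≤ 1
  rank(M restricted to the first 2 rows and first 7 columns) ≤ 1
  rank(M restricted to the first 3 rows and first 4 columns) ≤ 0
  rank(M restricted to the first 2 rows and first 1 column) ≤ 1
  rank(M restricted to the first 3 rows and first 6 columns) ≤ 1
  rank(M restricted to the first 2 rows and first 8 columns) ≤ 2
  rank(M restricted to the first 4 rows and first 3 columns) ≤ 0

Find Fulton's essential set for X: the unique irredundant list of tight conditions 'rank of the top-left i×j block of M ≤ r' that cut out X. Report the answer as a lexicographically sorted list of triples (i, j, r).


Rank table r_w(8×8) implied by the 13 constraints:

  R[1]: 0 | 0 | 0 | 0 | 1 | 1 | 1 | 1
  R[2]: 0 | 0 | 0 | 0 | 1 | 1 | 1 | 2
  R[3]: 0 | 0 | 0 | 0 | 1 | 1 | 2 | 3
  R[4]: 0 | 0 | 0 | 1 | 2 | 2 | 3 | 4
  R[5]: 1 | 1 | 1 | 2 | 3 | 3 | 4 | 5
  R[6]: 1 | 1 | 2 | 3 | 4 | 4 | 5 | 6
  R[7]: 1 | 2 | 3 | 4 | 5 | 5 | 6 | 7
  R[8]: 1 | 2 | 3 | 4 | 5 | 6 | 7 | 8

giving w = (5, 8, 7, 4, 1, 3, 2, 6) via Δ²R.

5 SE-corners of the 19-cell Rothe diagram give Ess(w):

[(2, 7, 1), (3, 4, 0), (3, 6, 1), (4, 3, 0), (6, 2, 1)]


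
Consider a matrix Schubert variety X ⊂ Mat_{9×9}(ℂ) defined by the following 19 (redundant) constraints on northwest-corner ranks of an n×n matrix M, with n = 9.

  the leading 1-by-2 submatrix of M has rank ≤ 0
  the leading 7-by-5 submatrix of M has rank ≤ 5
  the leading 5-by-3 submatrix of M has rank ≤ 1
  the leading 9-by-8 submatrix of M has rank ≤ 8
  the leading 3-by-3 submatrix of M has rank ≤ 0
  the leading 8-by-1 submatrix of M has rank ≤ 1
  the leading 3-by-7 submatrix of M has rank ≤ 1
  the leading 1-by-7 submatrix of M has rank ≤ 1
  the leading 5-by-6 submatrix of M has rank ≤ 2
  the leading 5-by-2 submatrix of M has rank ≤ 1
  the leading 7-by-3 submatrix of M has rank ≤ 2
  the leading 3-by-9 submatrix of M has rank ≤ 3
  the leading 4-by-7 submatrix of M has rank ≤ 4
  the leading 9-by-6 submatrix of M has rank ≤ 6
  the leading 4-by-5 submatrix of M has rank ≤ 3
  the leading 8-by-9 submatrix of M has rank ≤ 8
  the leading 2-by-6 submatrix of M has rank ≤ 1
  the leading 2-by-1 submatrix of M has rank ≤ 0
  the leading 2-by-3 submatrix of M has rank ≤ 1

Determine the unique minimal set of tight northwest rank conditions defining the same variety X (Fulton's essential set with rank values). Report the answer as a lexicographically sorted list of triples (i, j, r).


Rank table r_w(9×9) implied by the 19 constraints:

  i=1: 0 | 0 | 0 | 1 | 1 | 1 | 1 | 1 | 1
  i=2: 0 | 0 | 0 | 1 | 1 | 1 | 1 | 2 | 2
  i=3: 0 | 0 | 0 | 1 | 1 | 1 | 1 | 2 | 3
  i=4: 1 | 1 | 1 | 2 | 2 | 2 | 2 | 3 | 4
  i=5: 1 | 1 | 1 | 2 | 2 | 2 | 3 | 4 | 5
  i=6: 1 | 2 | 2 | 3 | 3 | 3 | 4 | 5 | 6
  i=7: 1 | 2 | 2 | 3 | 4 | 4 | 5 | 6 | 7
  i=8: 1 | 2 | 3 | 4 | 5 | 5 | 6 | 7 | 8
  i=9: 1 | 2 | 3 | 4 | 5 | 6 | 7 | 8 | 9

the unique w with this rank table is (4, 8, 9, 1, 7, 2, 5, 3, 6).

D(w) has 20 cells with 5 SE-corners; essential set:

[(3, 3, 0), (3, 7, 1), (5, 3, 1), (5, 6, 2), (7, 3, 2)]


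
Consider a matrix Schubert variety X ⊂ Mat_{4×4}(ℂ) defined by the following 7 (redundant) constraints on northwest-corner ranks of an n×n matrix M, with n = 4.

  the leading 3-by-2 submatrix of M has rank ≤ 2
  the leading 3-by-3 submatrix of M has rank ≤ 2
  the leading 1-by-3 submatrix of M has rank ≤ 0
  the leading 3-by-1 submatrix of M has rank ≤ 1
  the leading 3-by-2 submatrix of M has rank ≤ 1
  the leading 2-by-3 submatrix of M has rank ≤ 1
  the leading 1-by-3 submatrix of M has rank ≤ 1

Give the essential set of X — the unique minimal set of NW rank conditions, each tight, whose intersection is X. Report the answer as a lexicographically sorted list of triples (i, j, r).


Rank table r_w(4×4) implied by the 7 constraints:

  R[1]: 0, 0, 0, 1
  R[2]: 1, 1, 1, 2
  R[3]: 1, 1, 2, 3
  R[4]: 1, 2, 3, 4

hence w(1..4) = (4, 1, 3, 2).

Fulton essential set (2 of the 4 Rothe cells):

[(1, 3, 0), (3, 2, 1)]


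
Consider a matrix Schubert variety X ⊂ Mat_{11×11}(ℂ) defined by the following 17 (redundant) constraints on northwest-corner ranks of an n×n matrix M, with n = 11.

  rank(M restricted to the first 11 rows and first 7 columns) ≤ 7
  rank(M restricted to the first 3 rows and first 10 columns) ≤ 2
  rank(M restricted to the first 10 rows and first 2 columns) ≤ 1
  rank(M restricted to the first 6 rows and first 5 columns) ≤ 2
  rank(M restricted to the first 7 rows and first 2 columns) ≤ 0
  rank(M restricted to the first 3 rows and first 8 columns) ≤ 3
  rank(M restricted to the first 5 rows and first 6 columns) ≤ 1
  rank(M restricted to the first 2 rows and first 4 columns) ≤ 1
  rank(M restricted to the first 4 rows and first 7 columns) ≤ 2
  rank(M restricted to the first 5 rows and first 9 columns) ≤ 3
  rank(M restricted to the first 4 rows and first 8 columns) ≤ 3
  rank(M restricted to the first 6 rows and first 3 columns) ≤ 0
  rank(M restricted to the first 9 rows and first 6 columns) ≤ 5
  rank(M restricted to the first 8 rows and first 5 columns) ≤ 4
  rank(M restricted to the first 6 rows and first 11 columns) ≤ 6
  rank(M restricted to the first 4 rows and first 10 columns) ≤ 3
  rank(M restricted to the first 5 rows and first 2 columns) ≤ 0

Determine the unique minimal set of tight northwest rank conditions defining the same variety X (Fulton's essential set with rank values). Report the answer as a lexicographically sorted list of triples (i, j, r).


Recovering R(i,j) via the rank-extension bound from the 17 conditions:

  row 1: 0 0 0 1 1 1 1 1 1 1 1
  row 2: 0 0 0 1 1 1 2 2 2 2 2
  row 3: 0 0 0 1 1 1 2 2 2 2 3
  row 4: 0 0 0 1 1 1 2 3 3 3 4
  row 5: 0 0 0 1 1 1 2 3 3 4 5
  row 6: 0 0 0 1 2 2 3 4 4 5 6
  row 7: 0 0 1 2 3 3 4 5 5 6 7
  row 8: 1 1 2 3 4 4 5 6 6 7 8
  row 9: 1 1 2 3 4 5 6 7 7 8 9
  row 10: 1 1 2 3 4 5 6 7 8 9 10
  row 11: 1 2 3 4 5 6 7 8 9 10 11

reading off 1-entries of Δ²R: w = (4, 7, 11, 8, 10, 5, 3, 1, 6, 9, 2).

Fulton essential set (6 of the 34 Rothe cells):

[(3, 10, 2), (5, 6, 1), (5, 9, 3), (6, 3, 0), (7, 2, 0), (10, 2, 1)]
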